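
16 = 16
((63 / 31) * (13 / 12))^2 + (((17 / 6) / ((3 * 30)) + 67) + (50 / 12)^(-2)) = 18665280847 / 259470000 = 71.94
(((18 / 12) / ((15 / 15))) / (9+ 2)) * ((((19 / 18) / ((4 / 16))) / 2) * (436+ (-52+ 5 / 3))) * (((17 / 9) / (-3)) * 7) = -489.33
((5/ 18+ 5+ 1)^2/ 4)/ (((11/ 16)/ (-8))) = -102152/ 891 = -114.65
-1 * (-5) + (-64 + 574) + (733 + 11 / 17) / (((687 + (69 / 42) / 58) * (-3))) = 14642249491 / 28451217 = 514.64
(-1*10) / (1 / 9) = -90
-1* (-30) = 30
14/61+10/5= 136/61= 2.23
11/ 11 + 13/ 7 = 20/ 7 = 2.86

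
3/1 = 3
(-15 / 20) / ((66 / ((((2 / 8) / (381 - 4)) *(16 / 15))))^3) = -2 / 2166298967386125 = -0.00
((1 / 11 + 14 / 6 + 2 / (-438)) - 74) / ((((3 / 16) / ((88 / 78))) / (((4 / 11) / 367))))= -14714624 / 34480017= -0.43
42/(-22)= -21/11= -1.91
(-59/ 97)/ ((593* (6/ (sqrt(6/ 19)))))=-59* sqrt(114)/ 6557394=-0.00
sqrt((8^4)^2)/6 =2048/3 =682.67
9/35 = 0.26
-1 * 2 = -2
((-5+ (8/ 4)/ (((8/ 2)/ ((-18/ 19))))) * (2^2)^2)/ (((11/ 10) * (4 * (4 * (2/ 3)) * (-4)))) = 390/ 209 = 1.87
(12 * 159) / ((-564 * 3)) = -53 / 47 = -1.13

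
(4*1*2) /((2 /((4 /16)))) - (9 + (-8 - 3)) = 3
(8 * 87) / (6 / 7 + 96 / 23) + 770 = 122626 / 135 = 908.34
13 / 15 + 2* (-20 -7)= -797 / 15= -53.13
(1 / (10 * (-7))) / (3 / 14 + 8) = -1 / 575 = -0.00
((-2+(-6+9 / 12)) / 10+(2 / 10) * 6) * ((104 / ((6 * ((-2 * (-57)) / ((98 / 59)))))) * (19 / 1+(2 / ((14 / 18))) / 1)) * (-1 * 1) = -13741 / 5310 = -2.59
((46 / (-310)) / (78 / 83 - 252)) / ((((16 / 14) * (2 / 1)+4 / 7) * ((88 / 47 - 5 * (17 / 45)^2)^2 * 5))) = 400979889 / 13013480894680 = 0.00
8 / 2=4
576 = 576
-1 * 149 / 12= -149 / 12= -12.42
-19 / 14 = -1.36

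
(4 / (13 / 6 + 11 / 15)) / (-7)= -40 / 203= -0.20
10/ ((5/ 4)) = 8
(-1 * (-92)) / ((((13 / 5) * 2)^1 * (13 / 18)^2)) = 74520 / 2197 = 33.92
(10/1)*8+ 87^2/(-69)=-683/23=-29.70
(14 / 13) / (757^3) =14 / 5639375209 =0.00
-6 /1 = -6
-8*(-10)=80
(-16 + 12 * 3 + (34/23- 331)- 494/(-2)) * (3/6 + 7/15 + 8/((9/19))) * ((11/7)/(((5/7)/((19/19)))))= -12709763/5175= -2455.99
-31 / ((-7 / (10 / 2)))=155 / 7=22.14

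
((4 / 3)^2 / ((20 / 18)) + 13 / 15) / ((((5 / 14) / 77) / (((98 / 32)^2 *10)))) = 47883143 / 960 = 49878.27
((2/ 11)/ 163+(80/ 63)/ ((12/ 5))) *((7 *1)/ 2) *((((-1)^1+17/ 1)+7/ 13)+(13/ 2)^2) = 91545941/ 839124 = 109.10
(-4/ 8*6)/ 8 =-3/ 8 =-0.38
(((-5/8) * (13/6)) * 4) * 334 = -10855/6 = -1809.17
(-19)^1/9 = -19/9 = -2.11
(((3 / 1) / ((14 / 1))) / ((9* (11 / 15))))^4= 625 / 562448656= 0.00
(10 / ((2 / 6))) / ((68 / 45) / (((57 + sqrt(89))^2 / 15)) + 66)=43605 * sqrt(89) / 24472834543 + 11122738785 / 24472834543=0.45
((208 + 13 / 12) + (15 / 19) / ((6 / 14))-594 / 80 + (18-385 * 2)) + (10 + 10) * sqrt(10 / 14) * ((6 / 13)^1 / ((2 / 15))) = -489.99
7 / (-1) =-7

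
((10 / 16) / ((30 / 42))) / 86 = 7 / 688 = 0.01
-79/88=-0.90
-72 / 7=-10.29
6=6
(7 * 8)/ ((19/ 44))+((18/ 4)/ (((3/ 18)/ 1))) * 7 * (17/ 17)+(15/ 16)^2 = 1554355/ 4864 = 319.56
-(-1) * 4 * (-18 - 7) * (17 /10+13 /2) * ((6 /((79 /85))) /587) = -418200 /46373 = -9.02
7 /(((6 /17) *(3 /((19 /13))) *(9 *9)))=2261 /18954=0.12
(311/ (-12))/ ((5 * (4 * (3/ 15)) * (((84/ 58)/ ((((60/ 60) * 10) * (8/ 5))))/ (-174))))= 261551/ 21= 12454.81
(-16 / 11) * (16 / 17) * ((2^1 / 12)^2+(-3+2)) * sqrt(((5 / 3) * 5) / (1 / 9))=11.53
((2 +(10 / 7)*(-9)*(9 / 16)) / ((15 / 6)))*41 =-12013 / 140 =-85.81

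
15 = 15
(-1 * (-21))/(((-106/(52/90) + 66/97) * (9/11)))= -97097/691461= -0.14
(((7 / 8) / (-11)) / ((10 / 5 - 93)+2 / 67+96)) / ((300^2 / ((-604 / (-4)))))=-70819 / 2669040000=-0.00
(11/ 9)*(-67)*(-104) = 76648/ 9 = 8516.44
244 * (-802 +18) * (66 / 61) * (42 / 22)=-395136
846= 846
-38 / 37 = -1.03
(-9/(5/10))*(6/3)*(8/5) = -288/5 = -57.60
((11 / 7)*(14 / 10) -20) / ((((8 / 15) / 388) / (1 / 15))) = -8633 / 10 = -863.30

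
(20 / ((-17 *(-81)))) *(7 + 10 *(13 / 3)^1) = 3020 / 4131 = 0.73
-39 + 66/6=-28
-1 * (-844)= 844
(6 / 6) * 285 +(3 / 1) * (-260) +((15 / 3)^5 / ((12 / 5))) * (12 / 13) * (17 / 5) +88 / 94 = 2195002 / 611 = 3592.47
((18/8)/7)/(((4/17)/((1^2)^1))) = 153/112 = 1.37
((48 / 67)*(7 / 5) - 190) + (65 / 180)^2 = -188.87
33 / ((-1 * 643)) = -0.05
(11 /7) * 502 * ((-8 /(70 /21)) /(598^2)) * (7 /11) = -1506 /447005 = -0.00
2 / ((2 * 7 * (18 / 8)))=4 / 63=0.06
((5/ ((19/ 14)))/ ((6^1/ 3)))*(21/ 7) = 105/ 19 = 5.53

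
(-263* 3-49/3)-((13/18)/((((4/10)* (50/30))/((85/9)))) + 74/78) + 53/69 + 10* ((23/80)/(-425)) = -22390929029/27448200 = -815.75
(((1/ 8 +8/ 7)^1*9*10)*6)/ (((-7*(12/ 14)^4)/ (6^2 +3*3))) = -260925/ 32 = -8153.91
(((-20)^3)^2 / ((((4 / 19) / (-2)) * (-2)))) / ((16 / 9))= 171000000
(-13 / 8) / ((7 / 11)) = -2.55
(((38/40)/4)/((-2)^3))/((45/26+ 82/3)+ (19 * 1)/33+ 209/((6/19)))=-8151/189850880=-0.00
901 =901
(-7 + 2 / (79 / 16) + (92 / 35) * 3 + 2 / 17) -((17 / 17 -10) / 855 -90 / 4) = 42723791 / 1786190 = 23.92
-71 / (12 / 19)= -1349 / 12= -112.42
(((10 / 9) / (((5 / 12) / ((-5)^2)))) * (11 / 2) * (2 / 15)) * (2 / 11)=80 / 9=8.89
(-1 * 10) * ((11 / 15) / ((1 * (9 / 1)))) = -22 / 27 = -0.81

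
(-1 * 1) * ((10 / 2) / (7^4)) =-0.00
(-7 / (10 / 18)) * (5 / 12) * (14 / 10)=-147 / 20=-7.35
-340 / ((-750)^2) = -17 / 28125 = -0.00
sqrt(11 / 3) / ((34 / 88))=44*sqrt(33) / 51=4.96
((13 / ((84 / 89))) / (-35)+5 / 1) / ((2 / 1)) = 13543 / 5880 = 2.30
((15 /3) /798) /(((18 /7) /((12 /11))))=5 /1881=0.00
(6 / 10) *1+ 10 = 53 / 5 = 10.60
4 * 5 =20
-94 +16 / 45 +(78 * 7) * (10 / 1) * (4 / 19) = 902734 / 855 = 1055.83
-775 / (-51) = 775 / 51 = 15.20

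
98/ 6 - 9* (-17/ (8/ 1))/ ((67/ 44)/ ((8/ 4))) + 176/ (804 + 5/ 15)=20211244/ 485013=41.67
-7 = -7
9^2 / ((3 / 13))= 351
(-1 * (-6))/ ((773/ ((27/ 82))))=81/ 31693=0.00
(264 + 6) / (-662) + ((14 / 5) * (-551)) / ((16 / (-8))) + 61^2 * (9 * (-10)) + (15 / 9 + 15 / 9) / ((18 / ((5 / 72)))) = -1074967724977 / 3217320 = -334118.99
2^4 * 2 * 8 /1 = 256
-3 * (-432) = 1296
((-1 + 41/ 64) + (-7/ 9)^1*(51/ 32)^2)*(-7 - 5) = 7173/ 256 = 28.02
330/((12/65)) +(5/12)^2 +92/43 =11082523/6192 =1789.81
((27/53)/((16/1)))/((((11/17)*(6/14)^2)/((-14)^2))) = 122451/2332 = 52.51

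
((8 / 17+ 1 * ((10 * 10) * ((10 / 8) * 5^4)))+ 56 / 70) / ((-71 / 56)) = -371881048 / 6035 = -61620.72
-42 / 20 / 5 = -21 / 50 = -0.42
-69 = -69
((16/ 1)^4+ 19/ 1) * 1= 65555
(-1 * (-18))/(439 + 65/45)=81/1982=0.04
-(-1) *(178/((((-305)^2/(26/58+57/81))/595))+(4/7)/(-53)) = 7030115984/5404622265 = 1.30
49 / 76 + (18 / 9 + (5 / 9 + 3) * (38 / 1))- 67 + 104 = 119533 / 684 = 174.76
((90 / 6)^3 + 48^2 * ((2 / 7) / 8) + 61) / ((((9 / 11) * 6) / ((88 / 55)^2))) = 8669056 / 4725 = 1834.72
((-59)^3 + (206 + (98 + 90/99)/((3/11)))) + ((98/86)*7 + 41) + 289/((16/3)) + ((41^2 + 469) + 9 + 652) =-201896.17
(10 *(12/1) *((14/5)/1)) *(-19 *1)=-6384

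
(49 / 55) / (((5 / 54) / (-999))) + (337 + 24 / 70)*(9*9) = 34096707 / 1925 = 17712.58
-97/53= -1.83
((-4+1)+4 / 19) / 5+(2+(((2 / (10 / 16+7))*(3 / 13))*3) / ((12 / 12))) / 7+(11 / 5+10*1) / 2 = 5.85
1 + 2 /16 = 9 /8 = 1.12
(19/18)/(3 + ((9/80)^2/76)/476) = 2199500800/6251213529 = 0.35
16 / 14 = 8 / 7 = 1.14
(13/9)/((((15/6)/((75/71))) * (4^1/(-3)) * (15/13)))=-169/426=-0.40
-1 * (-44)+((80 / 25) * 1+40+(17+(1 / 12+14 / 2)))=6677 / 60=111.28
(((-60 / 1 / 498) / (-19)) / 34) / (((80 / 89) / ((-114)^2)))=15219 / 5644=2.70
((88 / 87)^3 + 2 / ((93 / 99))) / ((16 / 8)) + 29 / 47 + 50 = 50081728252 / 959438871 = 52.20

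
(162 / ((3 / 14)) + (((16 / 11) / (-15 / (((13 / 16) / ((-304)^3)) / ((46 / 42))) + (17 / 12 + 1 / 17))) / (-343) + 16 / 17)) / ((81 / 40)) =2925691642687343954720 / 7826929965768791493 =373.80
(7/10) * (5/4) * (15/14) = 15/16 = 0.94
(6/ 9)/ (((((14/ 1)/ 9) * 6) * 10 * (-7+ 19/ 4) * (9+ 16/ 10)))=-1/ 3339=-0.00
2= 2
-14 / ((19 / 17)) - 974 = -18744 / 19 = -986.53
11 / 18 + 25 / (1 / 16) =7211 / 18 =400.61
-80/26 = -40/13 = -3.08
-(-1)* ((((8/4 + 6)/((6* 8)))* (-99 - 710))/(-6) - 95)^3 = -17800025131/46656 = -381516.31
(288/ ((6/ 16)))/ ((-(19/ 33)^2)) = -836352/ 361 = -2316.76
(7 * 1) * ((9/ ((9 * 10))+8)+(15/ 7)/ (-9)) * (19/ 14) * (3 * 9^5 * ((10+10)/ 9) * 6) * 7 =1234872054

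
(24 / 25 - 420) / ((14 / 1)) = -5238 / 175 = -29.93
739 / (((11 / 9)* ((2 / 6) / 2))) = 39906 / 11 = 3627.82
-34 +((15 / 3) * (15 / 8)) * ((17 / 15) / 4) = -1003 / 32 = -31.34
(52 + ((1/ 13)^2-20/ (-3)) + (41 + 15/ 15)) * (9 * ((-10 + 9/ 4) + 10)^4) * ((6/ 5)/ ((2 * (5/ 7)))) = 21097440063/ 1081600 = 19505.77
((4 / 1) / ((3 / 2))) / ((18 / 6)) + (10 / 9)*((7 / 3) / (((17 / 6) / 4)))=232 / 51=4.55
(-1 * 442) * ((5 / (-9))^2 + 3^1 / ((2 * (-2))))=31603 / 162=195.08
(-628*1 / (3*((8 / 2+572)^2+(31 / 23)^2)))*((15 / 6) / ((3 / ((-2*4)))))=1328848 / 315918837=0.00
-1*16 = -16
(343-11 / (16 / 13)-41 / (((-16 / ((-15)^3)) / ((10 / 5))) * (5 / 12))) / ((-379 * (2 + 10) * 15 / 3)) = 1.81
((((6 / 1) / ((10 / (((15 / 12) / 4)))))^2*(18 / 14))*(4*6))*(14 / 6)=81 / 32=2.53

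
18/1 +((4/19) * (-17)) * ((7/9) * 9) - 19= -26.05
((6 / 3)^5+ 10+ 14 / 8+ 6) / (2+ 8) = 199 / 40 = 4.98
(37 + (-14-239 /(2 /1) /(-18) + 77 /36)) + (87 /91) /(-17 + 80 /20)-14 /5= 1538717 /53235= 28.90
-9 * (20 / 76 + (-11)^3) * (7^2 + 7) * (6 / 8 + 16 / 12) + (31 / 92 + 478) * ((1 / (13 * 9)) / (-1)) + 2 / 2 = 95254731061 / 68172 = 1397270.60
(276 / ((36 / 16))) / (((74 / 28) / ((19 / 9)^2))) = 1859872 / 8991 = 206.86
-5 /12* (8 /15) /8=-1 /36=-0.03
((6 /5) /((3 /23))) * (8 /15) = 368 /75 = 4.91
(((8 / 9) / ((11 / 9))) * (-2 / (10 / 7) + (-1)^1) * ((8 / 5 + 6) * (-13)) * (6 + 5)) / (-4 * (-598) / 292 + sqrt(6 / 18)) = 6210741888 / 26687075-252722496 * sqrt(3) / 26687075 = 216.32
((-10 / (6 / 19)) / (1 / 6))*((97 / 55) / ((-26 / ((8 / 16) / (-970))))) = -19 / 2860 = -0.01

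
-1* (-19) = 19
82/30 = 41/15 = 2.73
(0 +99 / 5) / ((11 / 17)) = 153 / 5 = 30.60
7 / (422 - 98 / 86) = 0.02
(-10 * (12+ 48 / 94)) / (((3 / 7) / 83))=-1138760 / 47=-24228.94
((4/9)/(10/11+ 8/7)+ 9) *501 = 1094351/237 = 4617.51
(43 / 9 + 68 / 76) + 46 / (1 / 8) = 63898 / 171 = 373.67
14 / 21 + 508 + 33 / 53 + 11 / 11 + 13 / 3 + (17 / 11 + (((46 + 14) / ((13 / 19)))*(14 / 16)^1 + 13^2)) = 11548863 / 15158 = 761.90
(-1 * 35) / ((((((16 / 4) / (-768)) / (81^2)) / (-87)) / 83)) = -318373312320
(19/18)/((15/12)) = 38/45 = 0.84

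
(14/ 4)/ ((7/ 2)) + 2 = 3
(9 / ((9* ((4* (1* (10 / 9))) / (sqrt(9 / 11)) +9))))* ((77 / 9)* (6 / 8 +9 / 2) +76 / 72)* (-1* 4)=-1206495 / 41449 +198600* sqrt(11) / 41449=-13.22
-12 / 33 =-4 / 11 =-0.36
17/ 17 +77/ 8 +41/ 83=7383/ 664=11.12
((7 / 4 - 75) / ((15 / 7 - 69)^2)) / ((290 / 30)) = -14357 / 8468928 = -0.00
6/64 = 3/32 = 0.09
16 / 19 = 0.84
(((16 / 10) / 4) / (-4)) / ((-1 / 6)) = 3 / 5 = 0.60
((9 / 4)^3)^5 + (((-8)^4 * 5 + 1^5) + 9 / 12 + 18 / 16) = 227884451657913 / 1073741824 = 212233.93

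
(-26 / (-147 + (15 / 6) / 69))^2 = 12873744 / 411318961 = 0.03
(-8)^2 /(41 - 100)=-64 /59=-1.08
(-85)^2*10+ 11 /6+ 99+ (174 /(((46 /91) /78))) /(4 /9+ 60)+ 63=1367399425 /18768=72858.03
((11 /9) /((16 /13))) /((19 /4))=143 /684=0.21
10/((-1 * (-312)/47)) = 235/156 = 1.51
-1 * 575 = -575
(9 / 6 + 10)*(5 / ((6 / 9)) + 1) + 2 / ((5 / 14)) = 2067 / 20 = 103.35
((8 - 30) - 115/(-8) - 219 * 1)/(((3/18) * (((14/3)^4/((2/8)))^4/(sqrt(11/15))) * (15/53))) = -28138206627 * sqrt(165)/1137869498937140838400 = -0.00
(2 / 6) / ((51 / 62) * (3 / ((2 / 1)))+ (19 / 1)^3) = 124 / 2552007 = 0.00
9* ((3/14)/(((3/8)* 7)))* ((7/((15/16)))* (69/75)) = 4416/875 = 5.05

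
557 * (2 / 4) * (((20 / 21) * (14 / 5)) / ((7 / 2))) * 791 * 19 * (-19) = -181773608 / 3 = -60591202.67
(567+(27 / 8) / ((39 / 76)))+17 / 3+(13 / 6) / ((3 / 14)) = 137909 / 234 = 589.35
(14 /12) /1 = 7 /6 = 1.17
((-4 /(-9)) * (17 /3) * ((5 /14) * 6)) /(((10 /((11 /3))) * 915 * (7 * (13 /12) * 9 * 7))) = 1496 /330478785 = 0.00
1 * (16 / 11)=16 / 11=1.45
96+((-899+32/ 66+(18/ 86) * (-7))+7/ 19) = -21666179/ 26961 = -803.61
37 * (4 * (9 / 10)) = 666 / 5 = 133.20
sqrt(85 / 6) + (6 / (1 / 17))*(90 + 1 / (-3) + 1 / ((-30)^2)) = sqrt(510) / 6 + 1371917 / 150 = 9149.88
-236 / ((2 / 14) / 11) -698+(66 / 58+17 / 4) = -2188295 / 116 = -18864.61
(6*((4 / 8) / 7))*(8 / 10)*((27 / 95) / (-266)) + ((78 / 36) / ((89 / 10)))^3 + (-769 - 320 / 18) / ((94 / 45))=-298006309574773789 / 791233976871450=-376.63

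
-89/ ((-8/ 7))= 623/ 8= 77.88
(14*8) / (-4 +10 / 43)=-2408 / 81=-29.73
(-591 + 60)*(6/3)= -1062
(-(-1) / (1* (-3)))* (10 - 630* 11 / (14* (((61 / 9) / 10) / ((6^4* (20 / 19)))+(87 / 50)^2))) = 27102413930 / 529795821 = 51.16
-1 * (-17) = 17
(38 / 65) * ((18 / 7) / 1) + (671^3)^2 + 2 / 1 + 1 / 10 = 83057052190246247389 / 910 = 91271485923347524.60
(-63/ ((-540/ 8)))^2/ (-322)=-14/ 5175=-0.00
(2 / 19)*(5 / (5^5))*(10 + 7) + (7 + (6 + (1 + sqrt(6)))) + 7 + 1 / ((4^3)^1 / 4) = sqrt(6) + 4002419 / 190000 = 23.51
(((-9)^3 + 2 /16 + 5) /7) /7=-14.77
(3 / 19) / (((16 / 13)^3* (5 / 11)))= 0.19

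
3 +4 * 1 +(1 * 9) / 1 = 16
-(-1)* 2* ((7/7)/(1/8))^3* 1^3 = 1024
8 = 8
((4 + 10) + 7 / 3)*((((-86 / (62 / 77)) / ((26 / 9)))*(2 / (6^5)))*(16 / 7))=-23177 / 65286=-0.36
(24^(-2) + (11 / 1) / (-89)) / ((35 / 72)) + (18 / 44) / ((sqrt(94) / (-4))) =-6247 / 24920-9 * sqrt(94) / 517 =-0.42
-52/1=-52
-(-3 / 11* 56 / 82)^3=592704 / 91733851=0.01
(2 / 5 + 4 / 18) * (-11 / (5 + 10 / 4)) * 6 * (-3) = 1232 / 75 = 16.43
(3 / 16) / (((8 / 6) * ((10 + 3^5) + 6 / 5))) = 45 / 81344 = 0.00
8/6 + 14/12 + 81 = 83.50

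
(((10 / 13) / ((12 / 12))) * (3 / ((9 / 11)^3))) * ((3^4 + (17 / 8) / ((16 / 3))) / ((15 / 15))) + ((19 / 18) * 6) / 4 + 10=23893439 / 67392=354.54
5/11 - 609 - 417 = -11281/11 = -1025.55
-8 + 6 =-2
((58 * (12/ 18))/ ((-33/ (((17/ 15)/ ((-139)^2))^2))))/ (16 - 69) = 33524/ 440709876478575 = 0.00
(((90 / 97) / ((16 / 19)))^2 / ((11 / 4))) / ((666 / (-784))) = -3980025 / 7658926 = -0.52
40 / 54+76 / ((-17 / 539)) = -1105688 / 459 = -2408.91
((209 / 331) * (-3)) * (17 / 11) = -969 / 331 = -2.93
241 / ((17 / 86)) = 1219.18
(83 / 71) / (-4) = -83 / 284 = -0.29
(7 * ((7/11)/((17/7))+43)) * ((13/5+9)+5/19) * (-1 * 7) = -89350814/3553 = -25147.99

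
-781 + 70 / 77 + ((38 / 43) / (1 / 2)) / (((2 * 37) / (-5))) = -13654461 / 17501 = -780.21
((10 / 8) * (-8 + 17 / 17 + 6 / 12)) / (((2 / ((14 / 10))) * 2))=-91 / 32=-2.84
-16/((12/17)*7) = -68/21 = -3.24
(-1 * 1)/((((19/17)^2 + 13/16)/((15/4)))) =-17340/9533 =-1.82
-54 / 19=-2.84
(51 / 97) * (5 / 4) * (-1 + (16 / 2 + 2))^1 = 2295 / 388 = 5.91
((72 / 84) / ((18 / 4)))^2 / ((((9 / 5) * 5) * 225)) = 16 / 893025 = 0.00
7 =7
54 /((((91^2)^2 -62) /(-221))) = -11934 /68574899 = -0.00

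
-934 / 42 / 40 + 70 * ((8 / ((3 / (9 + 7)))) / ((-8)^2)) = 12911 / 280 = 46.11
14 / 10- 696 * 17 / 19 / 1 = -59027 / 95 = -621.34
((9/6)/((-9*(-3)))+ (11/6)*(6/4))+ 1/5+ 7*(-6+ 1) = -5759/180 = -31.99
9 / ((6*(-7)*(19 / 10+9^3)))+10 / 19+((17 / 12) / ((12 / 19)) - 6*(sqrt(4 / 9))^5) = 2493161771 / 1259837712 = 1.98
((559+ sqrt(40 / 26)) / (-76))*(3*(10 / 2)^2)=-41925 / 76 - 75*sqrt(65) / 494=-552.87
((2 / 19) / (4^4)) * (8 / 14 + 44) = 39 / 2128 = 0.02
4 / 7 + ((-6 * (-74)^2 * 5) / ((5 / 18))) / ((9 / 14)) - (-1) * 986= -6432870 / 7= -918981.43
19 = 19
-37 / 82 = -0.45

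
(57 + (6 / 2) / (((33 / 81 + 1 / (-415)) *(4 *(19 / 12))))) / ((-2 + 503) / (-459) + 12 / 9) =767371347 / 3190214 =240.54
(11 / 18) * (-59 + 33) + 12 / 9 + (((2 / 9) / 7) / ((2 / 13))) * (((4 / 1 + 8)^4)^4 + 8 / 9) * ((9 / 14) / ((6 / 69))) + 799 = 124380885171636095402 / 441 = 282042823518449195.92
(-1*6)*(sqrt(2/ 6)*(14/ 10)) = -14*sqrt(3)/ 5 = -4.85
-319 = -319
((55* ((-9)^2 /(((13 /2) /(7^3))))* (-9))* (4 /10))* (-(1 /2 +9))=8039972.77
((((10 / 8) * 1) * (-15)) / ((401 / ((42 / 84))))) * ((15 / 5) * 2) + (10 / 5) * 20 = 39.86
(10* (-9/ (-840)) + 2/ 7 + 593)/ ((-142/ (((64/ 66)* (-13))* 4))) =3455920/ 16401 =210.71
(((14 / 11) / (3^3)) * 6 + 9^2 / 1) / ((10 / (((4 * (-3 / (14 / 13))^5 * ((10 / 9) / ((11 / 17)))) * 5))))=-761887666605 / 16269176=-46830.13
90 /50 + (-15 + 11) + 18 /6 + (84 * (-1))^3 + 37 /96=-284497351 /480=-592702.81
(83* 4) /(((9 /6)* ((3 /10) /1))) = 6640 /9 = 737.78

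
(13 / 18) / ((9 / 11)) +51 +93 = 23471 / 162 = 144.88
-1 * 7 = -7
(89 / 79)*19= 1691 / 79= 21.41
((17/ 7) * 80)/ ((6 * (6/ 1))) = 340/ 63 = 5.40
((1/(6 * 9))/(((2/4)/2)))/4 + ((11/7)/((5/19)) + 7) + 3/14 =12478/945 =13.20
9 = 9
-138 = -138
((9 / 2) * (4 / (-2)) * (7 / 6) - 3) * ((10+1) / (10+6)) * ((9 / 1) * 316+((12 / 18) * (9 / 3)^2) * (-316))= -70389 / 8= -8798.62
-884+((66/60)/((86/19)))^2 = -653762719/739600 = -883.94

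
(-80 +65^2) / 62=4145 / 62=66.85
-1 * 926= -926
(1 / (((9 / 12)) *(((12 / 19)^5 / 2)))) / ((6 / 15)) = 12380495 / 186624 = 66.34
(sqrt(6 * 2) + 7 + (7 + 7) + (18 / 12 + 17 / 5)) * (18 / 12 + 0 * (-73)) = 3 * sqrt(3) + 777 / 20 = 44.05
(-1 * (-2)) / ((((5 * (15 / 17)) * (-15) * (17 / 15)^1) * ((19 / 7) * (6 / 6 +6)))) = -2 / 1425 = -0.00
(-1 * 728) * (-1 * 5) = 3640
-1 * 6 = -6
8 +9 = 17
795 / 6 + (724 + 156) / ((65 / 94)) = 36533 / 26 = 1405.12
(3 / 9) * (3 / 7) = 0.14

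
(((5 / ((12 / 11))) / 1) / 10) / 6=11 / 144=0.08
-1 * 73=-73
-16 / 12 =-4 / 3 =-1.33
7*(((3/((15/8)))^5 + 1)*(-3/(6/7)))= -281.40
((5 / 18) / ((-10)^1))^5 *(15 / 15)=-1 / 60466176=-0.00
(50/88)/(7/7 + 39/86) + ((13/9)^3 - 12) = -8.60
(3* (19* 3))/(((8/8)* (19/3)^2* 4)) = 81/76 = 1.07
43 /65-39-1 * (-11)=-1777 /65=-27.34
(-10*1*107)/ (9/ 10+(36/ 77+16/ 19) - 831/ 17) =22.93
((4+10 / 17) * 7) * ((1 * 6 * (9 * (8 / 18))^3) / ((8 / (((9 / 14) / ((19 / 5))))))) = 84240 / 323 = 260.80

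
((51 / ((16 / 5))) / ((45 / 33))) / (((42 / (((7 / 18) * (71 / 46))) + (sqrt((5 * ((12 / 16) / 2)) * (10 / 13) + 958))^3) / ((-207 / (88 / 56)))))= -0.05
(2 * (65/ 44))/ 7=65/ 154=0.42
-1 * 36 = -36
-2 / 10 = -1 / 5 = -0.20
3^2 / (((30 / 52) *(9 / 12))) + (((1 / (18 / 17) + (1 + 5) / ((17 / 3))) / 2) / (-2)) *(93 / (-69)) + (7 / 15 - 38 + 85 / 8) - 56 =-61.43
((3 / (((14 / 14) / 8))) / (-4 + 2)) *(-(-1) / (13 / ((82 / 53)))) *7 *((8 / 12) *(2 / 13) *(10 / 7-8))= 60352 / 8957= 6.74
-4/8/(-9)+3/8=31/72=0.43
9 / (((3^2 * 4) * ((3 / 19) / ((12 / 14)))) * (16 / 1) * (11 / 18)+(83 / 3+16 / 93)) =5301 / 54589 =0.10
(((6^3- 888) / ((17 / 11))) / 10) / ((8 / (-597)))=275814 / 85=3244.87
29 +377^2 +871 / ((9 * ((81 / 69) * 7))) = 241830791 / 1701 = 142169.78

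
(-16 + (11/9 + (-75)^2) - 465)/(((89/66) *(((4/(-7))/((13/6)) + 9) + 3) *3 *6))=46353307/2566404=18.06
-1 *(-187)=187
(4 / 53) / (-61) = -4 / 3233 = -0.00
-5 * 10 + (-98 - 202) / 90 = -160 / 3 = -53.33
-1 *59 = -59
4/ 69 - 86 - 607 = -692.94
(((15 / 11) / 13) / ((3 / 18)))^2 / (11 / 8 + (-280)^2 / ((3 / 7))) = 194400 / 89779964417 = 0.00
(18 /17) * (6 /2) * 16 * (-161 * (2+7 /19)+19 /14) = -19310.84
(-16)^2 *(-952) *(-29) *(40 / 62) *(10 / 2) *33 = 752362529.03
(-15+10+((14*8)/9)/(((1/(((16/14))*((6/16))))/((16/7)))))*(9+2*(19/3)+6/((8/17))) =8909/36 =247.47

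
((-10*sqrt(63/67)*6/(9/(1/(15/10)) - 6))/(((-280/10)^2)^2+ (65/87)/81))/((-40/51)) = 1078191*sqrt(469)/1451046100495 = 0.00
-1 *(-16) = 16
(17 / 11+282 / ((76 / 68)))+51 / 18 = 321895 / 1254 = 256.69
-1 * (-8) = 8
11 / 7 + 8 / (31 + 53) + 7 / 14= 13 / 6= 2.17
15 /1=15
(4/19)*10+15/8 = 605/152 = 3.98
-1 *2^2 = -4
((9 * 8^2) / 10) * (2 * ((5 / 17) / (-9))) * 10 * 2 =-75.29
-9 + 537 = 528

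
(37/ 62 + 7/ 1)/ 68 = 471/ 4216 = 0.11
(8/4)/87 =2/87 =0.02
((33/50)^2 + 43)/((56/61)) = 6623929/140000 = 47.31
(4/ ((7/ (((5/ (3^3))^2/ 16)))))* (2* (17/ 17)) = 25/ 10206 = 0.00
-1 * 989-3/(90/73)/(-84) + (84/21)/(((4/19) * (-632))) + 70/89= -8754652241/8859060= -988.21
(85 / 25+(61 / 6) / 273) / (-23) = -28151 / 188370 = -0.15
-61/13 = -4.69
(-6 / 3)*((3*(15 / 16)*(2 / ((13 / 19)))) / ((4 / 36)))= -7695 / 52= -147.98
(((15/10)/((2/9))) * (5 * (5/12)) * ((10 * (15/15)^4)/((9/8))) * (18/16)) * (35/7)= 5625/8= 703.12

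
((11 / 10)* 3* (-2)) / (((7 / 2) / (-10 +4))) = 396 / 35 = 11.31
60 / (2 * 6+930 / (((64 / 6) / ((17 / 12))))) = 1280 / 2891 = 0.44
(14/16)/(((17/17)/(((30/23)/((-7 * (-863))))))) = 0.00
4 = 4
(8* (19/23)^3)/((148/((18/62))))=123462/13955549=0.01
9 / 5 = 1.80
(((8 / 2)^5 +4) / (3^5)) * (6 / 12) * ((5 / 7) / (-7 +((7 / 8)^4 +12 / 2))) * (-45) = 10526720 / 64071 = 164.30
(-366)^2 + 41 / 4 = 535865 / 4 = 133966.25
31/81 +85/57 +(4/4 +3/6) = 10385/3078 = 3.37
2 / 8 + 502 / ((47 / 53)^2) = 638.60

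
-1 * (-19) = 19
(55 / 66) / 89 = 0.01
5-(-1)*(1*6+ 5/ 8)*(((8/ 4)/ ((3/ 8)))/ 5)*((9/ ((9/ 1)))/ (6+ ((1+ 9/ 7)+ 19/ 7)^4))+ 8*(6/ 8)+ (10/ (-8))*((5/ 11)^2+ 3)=8020216/ 1145265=7.00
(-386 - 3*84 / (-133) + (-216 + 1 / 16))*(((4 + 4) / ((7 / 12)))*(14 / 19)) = -2188956 / 361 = -6063.59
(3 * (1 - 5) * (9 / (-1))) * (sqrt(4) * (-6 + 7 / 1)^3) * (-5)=-1080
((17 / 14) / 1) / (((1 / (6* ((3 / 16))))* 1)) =153 / 112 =1.37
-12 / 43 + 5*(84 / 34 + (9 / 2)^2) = 331359 / 2924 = 113.32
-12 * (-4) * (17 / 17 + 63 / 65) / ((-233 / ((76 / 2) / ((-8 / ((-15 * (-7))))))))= 612864 / 3029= 202.33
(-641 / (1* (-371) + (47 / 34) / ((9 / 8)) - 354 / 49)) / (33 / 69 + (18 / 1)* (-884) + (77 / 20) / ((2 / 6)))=-2210565420 / 20671792075619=-0.00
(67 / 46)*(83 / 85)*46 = 5561 / 85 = 65.42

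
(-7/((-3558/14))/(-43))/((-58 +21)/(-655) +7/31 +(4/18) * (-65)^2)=-2984835/4376363740162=-0.00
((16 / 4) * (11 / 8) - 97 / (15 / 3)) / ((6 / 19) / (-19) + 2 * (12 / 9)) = -150537 / 28700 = -5.25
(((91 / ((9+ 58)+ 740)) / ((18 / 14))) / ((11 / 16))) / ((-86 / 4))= -20384 / 3435399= -0.01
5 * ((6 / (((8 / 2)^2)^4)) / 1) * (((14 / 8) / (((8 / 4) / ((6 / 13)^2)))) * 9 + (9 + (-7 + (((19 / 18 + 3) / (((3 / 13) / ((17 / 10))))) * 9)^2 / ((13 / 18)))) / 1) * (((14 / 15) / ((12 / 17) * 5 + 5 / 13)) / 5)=402658188583 / 184238080000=2.19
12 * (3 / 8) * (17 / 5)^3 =44217 / 250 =176.87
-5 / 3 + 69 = 202 / 3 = 67.33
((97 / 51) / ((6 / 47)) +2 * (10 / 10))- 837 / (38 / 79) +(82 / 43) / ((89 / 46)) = -19159568491 / 11125089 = -1722.19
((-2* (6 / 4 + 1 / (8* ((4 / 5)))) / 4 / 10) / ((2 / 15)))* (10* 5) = -31.05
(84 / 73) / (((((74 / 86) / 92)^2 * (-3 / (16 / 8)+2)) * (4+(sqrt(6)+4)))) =10516756992 / 2898173 - 1314594624 * sqrt(6) / 2898173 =2517.68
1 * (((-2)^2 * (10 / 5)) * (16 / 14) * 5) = 320 / 7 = 45.71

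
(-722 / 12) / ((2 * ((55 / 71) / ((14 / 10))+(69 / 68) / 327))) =-54.07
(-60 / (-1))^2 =3600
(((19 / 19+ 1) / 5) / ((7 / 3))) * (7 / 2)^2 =21 / 10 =2.10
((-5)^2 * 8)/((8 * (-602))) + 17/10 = 2496/1505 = 1.66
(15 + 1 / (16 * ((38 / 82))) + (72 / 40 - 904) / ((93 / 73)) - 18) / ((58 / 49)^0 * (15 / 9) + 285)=-100513127 / 40523200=-2.48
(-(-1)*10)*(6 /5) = 12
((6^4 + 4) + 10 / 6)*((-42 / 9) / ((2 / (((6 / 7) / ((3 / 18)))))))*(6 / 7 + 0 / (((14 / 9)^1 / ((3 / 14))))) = -93720 / 7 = -13388.57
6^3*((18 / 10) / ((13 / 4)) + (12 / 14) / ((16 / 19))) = 154467 / 455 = 339.49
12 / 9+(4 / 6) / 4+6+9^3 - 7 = 729.50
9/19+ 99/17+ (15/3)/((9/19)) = 48991/2907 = 16.85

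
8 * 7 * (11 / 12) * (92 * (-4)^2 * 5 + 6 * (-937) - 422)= 202664 / 3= 67554.67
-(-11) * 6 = 66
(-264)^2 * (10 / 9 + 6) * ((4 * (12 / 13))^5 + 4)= 127020998410240 / 371293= 342104479.24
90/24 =15/4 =3.75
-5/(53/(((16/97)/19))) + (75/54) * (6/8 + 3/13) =41488615/30475848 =1.36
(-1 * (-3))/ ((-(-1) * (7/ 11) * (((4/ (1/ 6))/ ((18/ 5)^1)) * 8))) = 99/ 1120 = 0.09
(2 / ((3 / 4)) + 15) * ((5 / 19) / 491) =265 / 27987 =0.01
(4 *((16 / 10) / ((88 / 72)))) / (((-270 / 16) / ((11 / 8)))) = -32 / 75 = -0.43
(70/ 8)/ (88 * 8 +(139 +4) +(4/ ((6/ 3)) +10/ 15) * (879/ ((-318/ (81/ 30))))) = 9275/ 876724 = 0.01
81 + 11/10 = 821/10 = 82.10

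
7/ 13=0.54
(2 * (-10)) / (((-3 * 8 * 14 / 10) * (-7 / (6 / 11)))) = -25 / 539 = -0.05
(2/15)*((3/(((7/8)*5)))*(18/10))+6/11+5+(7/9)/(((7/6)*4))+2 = 454879/57750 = 7.88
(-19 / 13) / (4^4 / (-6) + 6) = 57 / 1430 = 0.04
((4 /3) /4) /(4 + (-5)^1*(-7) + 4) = 1 /129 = 0.01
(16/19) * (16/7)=256/133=1.92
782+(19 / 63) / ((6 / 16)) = 147950 / 189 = 782.80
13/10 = 1.30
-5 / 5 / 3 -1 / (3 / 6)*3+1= -5.33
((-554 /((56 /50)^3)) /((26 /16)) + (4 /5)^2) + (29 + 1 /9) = -854433941 /4013100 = -212.91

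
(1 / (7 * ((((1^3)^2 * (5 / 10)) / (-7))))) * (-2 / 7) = 4 / 7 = 0.57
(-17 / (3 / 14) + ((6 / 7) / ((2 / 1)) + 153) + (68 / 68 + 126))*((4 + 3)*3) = 4223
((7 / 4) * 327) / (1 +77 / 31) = 23653 / 144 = 164.26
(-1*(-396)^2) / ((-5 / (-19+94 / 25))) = -59746896 / 125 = -477975.17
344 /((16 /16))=344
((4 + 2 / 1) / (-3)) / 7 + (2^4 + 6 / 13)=1472 / 91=16.18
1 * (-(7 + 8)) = -15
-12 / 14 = -0.86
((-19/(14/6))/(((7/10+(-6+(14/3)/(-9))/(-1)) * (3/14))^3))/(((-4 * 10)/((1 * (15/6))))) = 1018048500/7403473349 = 0.14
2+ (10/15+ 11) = 41/3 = 13.67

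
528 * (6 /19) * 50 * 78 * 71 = 877219200 /19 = 46169431.58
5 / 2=2.50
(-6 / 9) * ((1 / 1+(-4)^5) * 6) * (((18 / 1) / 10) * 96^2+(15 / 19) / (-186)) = 6448728462 / 95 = 67881352.23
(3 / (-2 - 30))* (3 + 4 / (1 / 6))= -81 / 32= -2.53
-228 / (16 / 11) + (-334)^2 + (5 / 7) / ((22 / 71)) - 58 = 34293815 / 308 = 111343.56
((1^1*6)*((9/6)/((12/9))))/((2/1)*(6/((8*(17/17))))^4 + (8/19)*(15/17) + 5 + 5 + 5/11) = 3069792/5211313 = 0.59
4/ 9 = 0.44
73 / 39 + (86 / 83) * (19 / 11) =130375 / 35607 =3.66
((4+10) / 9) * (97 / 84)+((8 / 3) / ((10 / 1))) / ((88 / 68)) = 5947 / 2970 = 2.00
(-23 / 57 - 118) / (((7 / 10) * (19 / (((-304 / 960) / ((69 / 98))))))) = 47243 / 11799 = 4.00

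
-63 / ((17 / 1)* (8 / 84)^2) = -27783 / 68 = -408.57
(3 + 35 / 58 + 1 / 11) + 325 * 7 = 1453807 / 638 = 2278.69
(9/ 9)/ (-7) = -1/ 7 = -0.14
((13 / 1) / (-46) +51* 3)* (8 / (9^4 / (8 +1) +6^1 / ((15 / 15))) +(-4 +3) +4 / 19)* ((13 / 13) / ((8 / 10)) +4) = -624.25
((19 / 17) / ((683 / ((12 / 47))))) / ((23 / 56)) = 12768 / 12551491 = 0.00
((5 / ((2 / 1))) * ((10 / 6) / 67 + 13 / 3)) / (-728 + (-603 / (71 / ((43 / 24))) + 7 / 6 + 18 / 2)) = -1243920 / 83690839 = -0.01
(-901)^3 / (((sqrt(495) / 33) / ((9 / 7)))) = -6582894309 * sqrt(55) / 35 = -1394858594.72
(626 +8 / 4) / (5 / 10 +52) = 1256 / 105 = 11.96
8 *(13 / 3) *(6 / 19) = 208 / 19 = 10.95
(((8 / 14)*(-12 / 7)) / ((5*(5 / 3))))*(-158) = 22752 / 1225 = 18.57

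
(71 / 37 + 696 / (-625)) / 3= 18623 / 69375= 0.27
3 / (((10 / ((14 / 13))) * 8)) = 0.04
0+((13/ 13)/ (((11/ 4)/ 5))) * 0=0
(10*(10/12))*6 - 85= -35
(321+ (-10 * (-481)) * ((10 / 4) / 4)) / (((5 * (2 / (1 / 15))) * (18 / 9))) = 13309 / 1200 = 11.09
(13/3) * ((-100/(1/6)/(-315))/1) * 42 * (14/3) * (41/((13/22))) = 1010240/9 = 112248.89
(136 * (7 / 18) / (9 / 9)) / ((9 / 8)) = 3808 / 81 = 47.01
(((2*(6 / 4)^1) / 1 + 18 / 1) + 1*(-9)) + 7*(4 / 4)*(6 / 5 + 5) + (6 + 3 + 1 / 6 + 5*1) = 2087 / 30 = 69.57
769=769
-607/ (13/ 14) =-8498/ 13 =-653.69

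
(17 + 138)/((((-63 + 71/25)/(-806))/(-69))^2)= 74906583496875/565504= 132459865.00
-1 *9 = -9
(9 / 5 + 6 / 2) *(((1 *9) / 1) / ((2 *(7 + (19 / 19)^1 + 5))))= 108 / 65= 1.66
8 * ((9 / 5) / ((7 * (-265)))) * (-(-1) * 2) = -144 / 9275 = -0.02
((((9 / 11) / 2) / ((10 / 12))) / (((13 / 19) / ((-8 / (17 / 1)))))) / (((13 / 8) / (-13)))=2.70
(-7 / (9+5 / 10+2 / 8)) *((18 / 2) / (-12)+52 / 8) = -161 / 39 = -4.13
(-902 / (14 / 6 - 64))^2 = 7322436 / 34225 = 213.95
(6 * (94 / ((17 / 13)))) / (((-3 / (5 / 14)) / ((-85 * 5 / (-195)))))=-2350 / 21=-111.90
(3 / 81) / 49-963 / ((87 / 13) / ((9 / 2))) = -49687853 / 76734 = -647.53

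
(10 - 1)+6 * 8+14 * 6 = 141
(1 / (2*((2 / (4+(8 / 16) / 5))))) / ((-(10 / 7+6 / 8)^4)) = -3150112 / 69229205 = -0.05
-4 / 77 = -0.05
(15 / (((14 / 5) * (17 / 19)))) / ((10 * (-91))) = -285 / 43316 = -0.01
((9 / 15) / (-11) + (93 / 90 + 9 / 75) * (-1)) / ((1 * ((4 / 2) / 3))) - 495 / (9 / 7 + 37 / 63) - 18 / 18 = -17334237 / 64900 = -267.09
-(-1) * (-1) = -1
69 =69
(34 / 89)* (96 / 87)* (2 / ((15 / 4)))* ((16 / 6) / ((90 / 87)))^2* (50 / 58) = 139264 / 108135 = 1.29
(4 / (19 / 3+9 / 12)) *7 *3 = 1008 / 85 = 11.86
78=78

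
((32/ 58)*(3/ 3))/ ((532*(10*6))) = 1/ 57855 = 0.00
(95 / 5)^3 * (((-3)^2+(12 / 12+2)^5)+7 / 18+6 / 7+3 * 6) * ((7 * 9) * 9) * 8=8439121548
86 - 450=-364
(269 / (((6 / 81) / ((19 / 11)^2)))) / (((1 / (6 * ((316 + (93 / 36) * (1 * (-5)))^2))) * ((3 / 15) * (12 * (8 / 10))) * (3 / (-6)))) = -96340156486575 / 15488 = -6220309690.51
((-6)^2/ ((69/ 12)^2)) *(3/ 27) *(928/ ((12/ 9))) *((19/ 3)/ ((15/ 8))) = 2256896/ 7935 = 284.42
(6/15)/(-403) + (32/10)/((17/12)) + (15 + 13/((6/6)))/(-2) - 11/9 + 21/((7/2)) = -2147087/308295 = -6.96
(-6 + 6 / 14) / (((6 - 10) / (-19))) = -741 / 28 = -26.46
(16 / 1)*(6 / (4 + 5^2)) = 96 / 29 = 3.31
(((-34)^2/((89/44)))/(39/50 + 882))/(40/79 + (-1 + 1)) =1.28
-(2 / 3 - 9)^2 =-625 / 9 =-69.44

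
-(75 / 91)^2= -5625 / 8281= -0.68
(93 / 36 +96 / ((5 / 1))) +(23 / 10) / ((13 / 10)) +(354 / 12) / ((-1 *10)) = 1607 / 78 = 20.60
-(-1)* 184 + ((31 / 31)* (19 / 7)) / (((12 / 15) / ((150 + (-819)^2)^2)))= 42761549147647 / 28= 1527198183844.54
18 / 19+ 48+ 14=1196 / 19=62.95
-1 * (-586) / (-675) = -586 / 675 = -0.87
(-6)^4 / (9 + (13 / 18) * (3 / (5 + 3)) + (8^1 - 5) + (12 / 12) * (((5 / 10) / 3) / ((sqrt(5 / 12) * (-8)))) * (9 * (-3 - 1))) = 183202560 / 1719053 - 4478976 * sqrt(15) / 1719053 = 96.48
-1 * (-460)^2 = -211600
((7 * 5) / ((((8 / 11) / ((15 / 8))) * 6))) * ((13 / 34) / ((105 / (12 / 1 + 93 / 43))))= 145145 / 187136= 0.78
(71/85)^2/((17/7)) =35287/122825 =0.29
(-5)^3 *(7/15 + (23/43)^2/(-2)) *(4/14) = -448775/38829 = -11.56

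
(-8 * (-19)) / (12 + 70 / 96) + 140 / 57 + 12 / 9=182616 / 11609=15.73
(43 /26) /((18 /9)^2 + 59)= 43 /1638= 0.03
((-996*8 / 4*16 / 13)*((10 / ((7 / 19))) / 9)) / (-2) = 1009280 / 273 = 3697.00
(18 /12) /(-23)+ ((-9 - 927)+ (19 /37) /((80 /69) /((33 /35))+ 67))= -247513327599 /264421018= -936.06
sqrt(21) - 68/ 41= 2.92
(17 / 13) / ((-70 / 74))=-629 / 455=-1.38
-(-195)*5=975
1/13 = 0.08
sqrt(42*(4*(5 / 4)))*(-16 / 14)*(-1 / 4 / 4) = 1.04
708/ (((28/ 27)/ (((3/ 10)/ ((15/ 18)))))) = 245.78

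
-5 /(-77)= 0.06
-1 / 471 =-0.00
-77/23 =-3.35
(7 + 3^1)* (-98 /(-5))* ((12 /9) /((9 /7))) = 5488 /27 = 203.26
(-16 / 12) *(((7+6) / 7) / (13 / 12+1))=-208 / 175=-1.19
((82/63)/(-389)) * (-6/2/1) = 82/8169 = 0.01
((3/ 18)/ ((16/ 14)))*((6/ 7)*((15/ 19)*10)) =75/ 76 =0.99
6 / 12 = 1 / 2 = 0.50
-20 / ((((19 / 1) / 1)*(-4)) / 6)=30 / 19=1.58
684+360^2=130284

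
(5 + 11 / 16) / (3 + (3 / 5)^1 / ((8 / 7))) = 455 / 282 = 1.61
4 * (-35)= -140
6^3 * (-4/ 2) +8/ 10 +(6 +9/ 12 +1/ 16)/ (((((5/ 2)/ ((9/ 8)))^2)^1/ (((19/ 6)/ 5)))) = -27540883/ 64000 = -430.33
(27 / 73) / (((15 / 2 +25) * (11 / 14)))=0.01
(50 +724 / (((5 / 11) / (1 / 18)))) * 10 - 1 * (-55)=12959 / 9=1439.89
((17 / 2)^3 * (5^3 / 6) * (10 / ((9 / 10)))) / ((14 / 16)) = 30706250 / 189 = 162466.93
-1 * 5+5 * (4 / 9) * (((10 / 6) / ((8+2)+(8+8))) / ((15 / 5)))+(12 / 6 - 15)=-18904 / 1053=-17.95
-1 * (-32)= 32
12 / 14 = 6 / 7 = 0.86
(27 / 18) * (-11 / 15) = -11 / 10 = -1.10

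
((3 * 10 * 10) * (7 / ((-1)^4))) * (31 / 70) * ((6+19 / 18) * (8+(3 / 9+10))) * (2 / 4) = 1082675 / 18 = 60148.61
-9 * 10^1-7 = -97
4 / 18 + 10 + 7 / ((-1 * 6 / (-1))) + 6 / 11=2363 / 198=11.93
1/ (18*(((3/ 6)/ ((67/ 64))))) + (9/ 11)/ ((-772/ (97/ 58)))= 4062133/ 35462592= 0.11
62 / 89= 0.70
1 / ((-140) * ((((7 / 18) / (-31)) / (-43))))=-11997 / 490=-24.48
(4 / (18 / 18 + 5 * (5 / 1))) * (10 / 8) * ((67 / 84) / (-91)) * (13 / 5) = -67 / 15288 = -0.00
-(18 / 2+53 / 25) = -278 / 25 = -11.12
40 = 40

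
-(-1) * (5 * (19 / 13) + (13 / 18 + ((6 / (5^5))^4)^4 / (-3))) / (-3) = -155427237098713900108337693239946020185016095418228573702807 / 58068079001222542775972890183311392320320010185241699218750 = -2.68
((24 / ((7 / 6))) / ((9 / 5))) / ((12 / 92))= 1840 / 21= 87.62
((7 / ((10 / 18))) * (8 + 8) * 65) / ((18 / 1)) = 728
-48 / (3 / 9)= -144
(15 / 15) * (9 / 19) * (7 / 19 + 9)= 1602 / 361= 4.44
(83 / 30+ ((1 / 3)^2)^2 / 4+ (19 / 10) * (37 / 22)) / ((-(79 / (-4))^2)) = -85040 / 5560731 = -0.02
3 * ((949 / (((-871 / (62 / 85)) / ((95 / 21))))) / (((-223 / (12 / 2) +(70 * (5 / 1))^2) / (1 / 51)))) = -171988 / 99592409357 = -0.00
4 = 4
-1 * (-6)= 6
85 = 85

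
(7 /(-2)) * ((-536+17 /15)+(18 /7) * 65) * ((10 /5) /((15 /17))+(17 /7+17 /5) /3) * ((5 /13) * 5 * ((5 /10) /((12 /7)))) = 656387 /216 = 3038.83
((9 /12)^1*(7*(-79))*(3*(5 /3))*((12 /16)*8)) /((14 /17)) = -60435 /4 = -15108.75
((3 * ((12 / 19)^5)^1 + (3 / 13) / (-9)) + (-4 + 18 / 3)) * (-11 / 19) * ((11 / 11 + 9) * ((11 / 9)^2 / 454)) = -1462589095385 / 33736271943933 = -0.04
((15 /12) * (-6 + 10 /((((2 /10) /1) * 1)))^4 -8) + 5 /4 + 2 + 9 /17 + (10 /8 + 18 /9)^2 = 1274354365 /272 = 4685126.34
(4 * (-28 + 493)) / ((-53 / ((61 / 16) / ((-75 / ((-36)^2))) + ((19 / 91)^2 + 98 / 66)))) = 54515184044 / 24139115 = 2258.38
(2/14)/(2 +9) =1/77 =0.01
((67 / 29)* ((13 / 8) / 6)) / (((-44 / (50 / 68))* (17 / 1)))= -21775 / 35401344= -0.00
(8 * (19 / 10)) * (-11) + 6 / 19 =-15854 / 95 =-166.88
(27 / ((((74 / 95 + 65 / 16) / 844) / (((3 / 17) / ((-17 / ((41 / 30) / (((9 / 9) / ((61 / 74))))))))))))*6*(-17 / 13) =8662903776 / 20058181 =431.89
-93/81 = -31/27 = -1.15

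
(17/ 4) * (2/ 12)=17/ 24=0.71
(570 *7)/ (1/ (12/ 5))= 9576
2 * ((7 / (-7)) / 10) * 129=-129 / 5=-25.80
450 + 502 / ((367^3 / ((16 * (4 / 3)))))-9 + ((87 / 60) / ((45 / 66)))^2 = 495508113127243 / 1112194417500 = 445.52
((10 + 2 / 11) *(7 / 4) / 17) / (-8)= -49 / 374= -0.13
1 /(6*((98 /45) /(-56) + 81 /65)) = 78 /565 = 0.14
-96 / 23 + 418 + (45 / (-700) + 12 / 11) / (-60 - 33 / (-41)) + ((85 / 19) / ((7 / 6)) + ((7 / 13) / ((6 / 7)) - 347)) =1513322196209 / 21233191980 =71.27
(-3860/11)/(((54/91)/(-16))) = 2810080/297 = 9461.55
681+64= 745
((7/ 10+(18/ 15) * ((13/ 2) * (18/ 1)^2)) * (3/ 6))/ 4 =25279/ 80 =315.99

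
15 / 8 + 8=79 / 8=9.88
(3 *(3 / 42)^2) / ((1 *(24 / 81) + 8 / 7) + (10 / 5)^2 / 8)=81 / 10262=0.01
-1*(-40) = 40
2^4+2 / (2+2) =33 / 2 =16.50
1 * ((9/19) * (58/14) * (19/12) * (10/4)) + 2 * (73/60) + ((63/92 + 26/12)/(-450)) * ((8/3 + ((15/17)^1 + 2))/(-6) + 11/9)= 10.20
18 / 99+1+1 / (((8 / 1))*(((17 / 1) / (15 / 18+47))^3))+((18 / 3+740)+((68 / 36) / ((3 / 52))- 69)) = 22216823047 / 31128768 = 713.71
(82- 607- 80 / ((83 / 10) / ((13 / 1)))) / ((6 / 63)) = -1133475 / 166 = -6828.16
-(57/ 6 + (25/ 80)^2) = -9.60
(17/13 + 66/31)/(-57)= -1385/22971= -0.06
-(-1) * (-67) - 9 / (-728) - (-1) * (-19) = -85.99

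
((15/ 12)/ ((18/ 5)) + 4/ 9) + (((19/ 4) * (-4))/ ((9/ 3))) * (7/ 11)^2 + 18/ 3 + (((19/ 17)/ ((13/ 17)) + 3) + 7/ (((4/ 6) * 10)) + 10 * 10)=20714233/ 188760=109.74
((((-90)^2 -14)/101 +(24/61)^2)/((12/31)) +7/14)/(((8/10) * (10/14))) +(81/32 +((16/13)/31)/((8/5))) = 5322514379525/14539762848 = 366.07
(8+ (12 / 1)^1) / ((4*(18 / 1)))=5 / 18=0.28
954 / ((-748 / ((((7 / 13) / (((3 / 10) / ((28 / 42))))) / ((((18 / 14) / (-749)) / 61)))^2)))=-53127738640282600 / 23038587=-2306032858.71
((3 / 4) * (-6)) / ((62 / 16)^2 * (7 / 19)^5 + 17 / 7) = -1663938528 / 935685467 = -1.78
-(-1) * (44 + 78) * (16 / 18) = 976 / 9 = 108.44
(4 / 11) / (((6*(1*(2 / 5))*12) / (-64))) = -80 / 99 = -0.81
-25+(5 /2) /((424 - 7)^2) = -8694445 /347778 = -25.00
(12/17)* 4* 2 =96/17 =5.65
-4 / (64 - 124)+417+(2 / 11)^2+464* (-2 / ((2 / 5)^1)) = -3453764 / 1815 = -1902.90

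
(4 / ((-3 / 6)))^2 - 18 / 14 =439 / 7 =62.71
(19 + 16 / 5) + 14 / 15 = 347 / 15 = 23.13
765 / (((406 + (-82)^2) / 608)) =46512 / 713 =65.23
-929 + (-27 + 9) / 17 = -15811 / 17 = -930.06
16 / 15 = 1.07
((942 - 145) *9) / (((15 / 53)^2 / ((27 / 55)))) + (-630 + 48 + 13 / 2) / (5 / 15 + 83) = 241749501 / 5500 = 43954.45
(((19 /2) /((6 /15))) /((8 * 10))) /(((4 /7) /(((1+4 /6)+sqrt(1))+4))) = 665 /192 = 3.46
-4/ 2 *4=-8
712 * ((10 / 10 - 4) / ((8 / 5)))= -1335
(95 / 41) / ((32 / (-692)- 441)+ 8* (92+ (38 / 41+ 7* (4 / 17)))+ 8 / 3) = 838185 / 115110793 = 0.01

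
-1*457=-457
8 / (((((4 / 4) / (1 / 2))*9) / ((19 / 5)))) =76 / 45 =1.69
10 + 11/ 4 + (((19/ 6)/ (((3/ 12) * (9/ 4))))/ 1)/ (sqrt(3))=152 * sqrt(3)/ 81 + 51/ 4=16.00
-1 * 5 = -5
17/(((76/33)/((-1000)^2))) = 140250000/19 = 7381578.95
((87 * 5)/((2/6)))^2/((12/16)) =2270700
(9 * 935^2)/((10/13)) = 20456865/2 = 10228432.50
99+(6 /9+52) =455 /3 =151.67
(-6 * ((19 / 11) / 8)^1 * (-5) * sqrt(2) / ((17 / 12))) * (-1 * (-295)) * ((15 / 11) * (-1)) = -3783375 * sqrt(2) / 2057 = -2601.12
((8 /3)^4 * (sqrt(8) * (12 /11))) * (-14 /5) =-436.88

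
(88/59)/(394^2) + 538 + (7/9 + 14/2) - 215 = 6816529385/20607579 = 330.78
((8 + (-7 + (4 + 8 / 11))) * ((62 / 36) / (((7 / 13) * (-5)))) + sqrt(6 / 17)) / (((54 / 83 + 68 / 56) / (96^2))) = -2157861888 / 119185 + 10708992 * sqrt(102) / 36839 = -15169.25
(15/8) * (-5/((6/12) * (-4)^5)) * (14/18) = 175/12288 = 0.01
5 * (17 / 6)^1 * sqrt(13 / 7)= 85 * sqrt(91) / 42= 19.31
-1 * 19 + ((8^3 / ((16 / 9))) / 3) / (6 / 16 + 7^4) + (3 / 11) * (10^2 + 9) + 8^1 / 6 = 12.10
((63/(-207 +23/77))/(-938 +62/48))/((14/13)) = 27027/89451899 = 0.00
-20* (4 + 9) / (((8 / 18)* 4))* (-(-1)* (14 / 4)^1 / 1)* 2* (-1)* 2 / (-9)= -455 / 2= -227.50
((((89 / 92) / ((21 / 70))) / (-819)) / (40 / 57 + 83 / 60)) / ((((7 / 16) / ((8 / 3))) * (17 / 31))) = -335494400 / 15984870993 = -0.02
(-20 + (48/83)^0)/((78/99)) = -627/26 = -24.12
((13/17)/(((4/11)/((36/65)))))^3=970299/614125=1.58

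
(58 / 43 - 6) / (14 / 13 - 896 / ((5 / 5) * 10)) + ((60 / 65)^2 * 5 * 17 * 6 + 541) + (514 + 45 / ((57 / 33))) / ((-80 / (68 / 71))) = 546669672451337 / 564075149820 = 969.14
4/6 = 0.67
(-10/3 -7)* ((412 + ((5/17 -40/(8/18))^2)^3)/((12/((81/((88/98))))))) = -40477450434883.28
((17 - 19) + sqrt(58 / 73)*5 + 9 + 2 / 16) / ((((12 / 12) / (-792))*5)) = -5643 / 5 - 792*sqrt(4234) / 73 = -1834.56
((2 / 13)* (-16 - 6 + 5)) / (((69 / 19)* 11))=-646 / 9867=-0.07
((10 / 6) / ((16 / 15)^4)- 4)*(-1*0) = 0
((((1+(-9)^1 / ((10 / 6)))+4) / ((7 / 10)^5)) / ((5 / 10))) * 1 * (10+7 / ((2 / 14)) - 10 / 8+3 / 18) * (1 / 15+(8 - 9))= 5560000 / 21609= 257.30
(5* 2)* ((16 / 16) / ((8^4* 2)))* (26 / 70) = 13 / 28672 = 0.00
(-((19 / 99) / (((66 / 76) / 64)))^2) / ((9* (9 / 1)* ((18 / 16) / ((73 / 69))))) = -1246944690176 / 536877109989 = -2.32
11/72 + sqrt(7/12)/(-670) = 11/72 - sqrt(21)/4020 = 0.15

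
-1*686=-686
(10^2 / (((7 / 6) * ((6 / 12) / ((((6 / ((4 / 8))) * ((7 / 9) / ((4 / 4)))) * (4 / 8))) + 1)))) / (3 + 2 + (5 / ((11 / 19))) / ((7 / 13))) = 3080 / 837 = 3.68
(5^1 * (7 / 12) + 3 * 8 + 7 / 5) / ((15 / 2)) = 1699 / 450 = 3.78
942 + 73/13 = 12319/13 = 947.62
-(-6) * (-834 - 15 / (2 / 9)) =-5409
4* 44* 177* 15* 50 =23364000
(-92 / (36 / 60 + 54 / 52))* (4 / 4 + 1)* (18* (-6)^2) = -5166720 / 71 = -72770.70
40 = 40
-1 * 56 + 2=-54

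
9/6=3/2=1.50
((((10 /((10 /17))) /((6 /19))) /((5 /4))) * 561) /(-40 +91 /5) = -120802 /109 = -1108.28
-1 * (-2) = 2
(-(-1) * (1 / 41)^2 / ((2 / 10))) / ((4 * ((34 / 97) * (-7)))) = -485 / 1600312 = -0.00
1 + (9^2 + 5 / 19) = 82.26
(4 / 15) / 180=0.00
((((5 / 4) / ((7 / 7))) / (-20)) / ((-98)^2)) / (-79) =1 / 12139456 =0.00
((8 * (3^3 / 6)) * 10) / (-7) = -360 / 7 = -51.43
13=13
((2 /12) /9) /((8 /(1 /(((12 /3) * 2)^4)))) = 1 /1769472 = 0.00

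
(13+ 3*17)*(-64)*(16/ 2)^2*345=-90439680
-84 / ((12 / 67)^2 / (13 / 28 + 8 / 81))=-1474.40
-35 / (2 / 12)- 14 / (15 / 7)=-3248 / 15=-216.53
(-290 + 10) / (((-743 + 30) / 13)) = 5.11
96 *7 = 672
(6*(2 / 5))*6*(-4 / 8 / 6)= -6 / 5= -1.20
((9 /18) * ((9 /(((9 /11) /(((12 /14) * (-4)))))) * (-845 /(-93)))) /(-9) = 37180 /1953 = 19.04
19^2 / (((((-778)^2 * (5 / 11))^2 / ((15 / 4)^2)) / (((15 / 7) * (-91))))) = -76660155 / 5861899530496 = -0.00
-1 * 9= -9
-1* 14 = -14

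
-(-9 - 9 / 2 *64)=297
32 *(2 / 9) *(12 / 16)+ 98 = 310 / 3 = 103.33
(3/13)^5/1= 243/371293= 0.00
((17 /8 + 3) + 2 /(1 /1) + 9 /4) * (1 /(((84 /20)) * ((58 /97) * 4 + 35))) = 0.06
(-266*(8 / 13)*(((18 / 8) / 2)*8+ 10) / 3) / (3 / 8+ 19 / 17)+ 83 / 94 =-73746511 / 106314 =-693.67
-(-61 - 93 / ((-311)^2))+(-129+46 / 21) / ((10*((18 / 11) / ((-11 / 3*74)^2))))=-469274559731827 / 822612105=-570468.82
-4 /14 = -2 /7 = -0.29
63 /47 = 1.34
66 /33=2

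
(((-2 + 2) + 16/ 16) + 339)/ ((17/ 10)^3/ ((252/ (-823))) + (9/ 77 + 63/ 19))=-26.96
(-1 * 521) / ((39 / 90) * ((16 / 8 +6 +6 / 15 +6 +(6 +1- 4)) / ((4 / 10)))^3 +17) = -41680 / 2854873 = -0.01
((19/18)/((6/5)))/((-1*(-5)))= 19/108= 0.18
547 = 547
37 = 37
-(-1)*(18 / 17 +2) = 52 / 17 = 3.06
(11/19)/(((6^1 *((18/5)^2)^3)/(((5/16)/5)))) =171875/62038296576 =0.00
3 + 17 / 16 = 65 / 16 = 4.06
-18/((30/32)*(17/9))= -864/85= -10.16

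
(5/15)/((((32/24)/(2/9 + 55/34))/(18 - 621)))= -37721/136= -277.36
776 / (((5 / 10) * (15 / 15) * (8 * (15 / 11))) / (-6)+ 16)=4268 / 83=51.42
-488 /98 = -244 /49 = -4.98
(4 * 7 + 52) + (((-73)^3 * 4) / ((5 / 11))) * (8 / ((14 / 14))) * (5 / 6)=-68466752 / 3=-22822250.67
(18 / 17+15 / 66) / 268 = 481 / 100232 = 0.00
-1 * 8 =-8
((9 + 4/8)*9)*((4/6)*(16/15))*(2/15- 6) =-26752/75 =-356.69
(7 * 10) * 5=350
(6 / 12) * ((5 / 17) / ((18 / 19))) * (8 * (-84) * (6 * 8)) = -85120 / 17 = -5007.06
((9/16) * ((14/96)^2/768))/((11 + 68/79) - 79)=-3871/16684941312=-0.00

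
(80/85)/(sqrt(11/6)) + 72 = 16 *sqrt(66)/187 + 72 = 72.70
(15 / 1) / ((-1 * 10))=-3 / 2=-1.50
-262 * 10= -2620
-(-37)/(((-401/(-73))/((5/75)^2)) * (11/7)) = 18907/992475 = 0.02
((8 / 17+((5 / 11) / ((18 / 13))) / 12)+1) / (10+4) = 60505 / 565488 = 0.11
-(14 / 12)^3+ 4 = 521 / 216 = 2.41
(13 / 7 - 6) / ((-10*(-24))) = -29 / 1680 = -0.02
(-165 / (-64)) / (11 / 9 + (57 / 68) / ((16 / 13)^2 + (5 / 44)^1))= 5558031 / 3744640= 1.48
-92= -92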